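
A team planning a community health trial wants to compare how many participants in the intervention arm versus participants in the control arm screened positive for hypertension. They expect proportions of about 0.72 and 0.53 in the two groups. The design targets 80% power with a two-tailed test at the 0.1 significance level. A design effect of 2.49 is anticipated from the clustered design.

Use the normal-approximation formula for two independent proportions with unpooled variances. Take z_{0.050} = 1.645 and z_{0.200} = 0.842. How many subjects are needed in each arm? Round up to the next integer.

n = 193 per group

n = (z_{α/2} + z_β)² · [p₁(1−p₁) + p₂(1−p₂)] / (p₁ − p₂)²
  = (1.645 + 0.842)² · (0.72·0.28 + 0.53·0.47) / (0.19)²
  = (2.487)² · (0.2016 + 0.2491) / 0.0361
  = 6.1852 · 0.4507 / 0.0361
  = 77.22
Design effect: 2.49 × 77.22 = 192.28.
Round up → n = 193 per group.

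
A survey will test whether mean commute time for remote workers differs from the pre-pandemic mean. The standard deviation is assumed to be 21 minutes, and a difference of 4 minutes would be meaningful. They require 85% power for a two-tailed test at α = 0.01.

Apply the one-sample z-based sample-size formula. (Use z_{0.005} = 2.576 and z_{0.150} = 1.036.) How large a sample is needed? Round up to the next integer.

n = (z_{α/2} + z_β)² · σ² / δ²
  = (2.576 + 1.036)² · 21² / 4²
  = 13.0465 · 441 / 16
  = 359.60
Round up → n = 360.

n = 360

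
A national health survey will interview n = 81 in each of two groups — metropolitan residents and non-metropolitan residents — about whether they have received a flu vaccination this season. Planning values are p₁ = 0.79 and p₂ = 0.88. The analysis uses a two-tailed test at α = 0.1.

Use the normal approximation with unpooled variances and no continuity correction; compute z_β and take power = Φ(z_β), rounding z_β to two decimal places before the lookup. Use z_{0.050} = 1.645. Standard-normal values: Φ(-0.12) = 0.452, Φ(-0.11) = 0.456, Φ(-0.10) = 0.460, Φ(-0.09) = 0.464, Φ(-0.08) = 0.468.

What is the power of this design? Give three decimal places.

z_β = |p₁−p₂|·√(n/[p₁q₁+p₂q₂]) − z_{α/2}
    = 0.09 · √(81/0.2715) − 1.645
    = 0.09 · 17.2726 − 1.645
    = 1.5545 − 1.645 = -0.0905 → -0.09
Power = Φ(-0.09) = 0.464.

Power ≈ 0.464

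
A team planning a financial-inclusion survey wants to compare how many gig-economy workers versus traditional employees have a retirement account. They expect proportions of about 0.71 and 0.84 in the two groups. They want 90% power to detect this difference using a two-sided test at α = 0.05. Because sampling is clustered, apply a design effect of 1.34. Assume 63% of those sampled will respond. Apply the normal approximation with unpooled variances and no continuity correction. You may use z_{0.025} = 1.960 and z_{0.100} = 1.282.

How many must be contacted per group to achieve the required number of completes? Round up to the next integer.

n = (z_{α/2} + z_β)² · [p₁(1−p₁) + p₂(1−p₂)] / (p₁ − p₂)²
  = (1.960 + 1.282)² · (0.71·0.29 + 0.84·0.16) / (-0.13)²
  = (3.242)² · (0.2059 + 0.1344) / 0.0169
  = 10.5106 · 0.3403 / 0.0169
  = 211.64
Design effect: 1.34 × 211.64 = 283.60.
Adjust for 63% response: 283.60 / 0.63 = 450.16.
Round up → n = 451 per group.

n = 451 per group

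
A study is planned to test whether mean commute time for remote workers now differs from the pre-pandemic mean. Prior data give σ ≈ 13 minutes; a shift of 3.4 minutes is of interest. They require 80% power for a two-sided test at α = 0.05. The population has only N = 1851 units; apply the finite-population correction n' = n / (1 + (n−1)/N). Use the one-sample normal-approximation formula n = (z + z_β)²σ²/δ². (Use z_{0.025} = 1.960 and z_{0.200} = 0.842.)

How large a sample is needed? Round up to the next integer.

n = 109

n = (z_{α/2} + z_β)² · σ² / δ²
  = (1.960 + 0.842)² · 13² / 3.4²
  = 7.8512 · 169 / 11.56
  = 114.78
Finite-population correction (N = 1851): 114.78 / (1 + (114.78 − 1)/1851) = 108.13.
Round up → n = 109.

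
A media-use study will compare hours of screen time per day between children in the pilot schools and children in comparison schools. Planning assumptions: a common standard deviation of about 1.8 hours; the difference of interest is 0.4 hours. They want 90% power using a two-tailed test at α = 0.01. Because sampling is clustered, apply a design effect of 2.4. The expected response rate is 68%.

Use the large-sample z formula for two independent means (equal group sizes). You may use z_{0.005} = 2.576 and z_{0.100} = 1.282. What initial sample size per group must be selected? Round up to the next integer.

n = (z_{α/2} + z_β)² · (σ₁² + σ₂²) / δ²
  = (2.576 + 1.282)² · (2·1.8² = 6.48) / 0.4²
  = 14.8842 · 6.48 / 0.16
  = 602.81
Design effect: 2.4 × 602.81 = 1446.74.
Adjust for 68% response: 1446.74 / 0.68 = 2127.56.
Round up → n = 2128 per group.

n = 2128 per group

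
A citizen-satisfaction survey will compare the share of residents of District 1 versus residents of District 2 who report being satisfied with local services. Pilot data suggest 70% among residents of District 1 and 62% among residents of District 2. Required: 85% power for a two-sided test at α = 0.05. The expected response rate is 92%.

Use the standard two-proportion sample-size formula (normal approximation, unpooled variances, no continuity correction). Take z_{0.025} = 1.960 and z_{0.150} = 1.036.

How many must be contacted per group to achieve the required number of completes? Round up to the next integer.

n = 680 per group

n = (z_{α/2} + z_β)² · [p₁(1−p₁) + p₂(1−p₂)] / (p₁ − p₂)²
  = (1.960 + 1.036)² · (0.70·0.30 + 0.62·0.38) / (0.08)²
  = (2.996)² · (0.2100 + 0.2356) / 0.0064
  = 8.9760 · 0.4456 / 0.0064
  = 624.96
Adjust for 92% response: 624.96 / 0.92 = 679.30.
Round up → n = 680 per group.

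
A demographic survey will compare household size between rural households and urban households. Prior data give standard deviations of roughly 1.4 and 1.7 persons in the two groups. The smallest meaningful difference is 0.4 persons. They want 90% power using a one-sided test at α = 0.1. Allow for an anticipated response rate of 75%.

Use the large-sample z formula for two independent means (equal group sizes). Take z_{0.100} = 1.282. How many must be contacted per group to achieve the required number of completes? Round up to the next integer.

n = (z_α + z_β)² · (σ₁² + σ₂²) / δ²
  = (1.282 + 1.282)² · (1.4² + 1.7² = 4.85) / 0.4²
  = 6.5741 · 4.85 / 0.16
  = 199.28
Adjust for 75% response: 199.28 / 0.75 = 265.70.
Round up → n = 266 per group.

n = 266 per group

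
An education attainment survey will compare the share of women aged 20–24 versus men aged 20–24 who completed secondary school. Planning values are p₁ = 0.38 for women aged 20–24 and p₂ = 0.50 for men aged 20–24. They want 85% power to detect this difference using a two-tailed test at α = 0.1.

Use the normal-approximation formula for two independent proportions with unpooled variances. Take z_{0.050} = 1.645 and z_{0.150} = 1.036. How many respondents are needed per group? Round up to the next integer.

n = 243 per group

n = (z_{α/2} + z_β)² · [p₁(1−p₁) + p₂(1−p₂)] / (p₁ − p₂)²
  = (1.645 + 1.036)² · (0.38·0.62 + 0.50·0.50) / (-0.12)²
  = (2.681)² · (0.2356 + 0.2500) / 0.0144
  = 7.1878 · 0.4856 / 0.0144
  = 242.39
Round up → n = 243 per group.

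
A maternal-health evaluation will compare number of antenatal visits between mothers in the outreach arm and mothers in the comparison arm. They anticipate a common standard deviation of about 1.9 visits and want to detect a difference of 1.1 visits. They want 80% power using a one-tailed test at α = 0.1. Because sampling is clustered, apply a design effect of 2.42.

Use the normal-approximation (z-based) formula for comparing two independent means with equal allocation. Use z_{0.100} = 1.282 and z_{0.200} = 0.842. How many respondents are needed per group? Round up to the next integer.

n = 66 per group

n = (z_α + z_β)² · (σ₁² + σ₂²) / δ²
  = (1.282 + 0.842)² · (2·1.9² = 7.22) / 1.1²
  = 4.5114 · 7.22 / 1.21
  = 26.92
Design effect: 2.42 × 26.92 = 65.14.
Round up → n = 66 per group.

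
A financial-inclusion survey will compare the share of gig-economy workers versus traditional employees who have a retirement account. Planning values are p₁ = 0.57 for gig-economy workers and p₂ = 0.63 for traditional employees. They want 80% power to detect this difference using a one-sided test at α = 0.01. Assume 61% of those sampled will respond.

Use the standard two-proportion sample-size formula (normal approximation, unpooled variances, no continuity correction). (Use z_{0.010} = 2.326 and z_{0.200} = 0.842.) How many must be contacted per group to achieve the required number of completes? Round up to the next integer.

n = (z_α + z_β)² · [p₁(1−p₁) + p₂(1−p₂)] / (p₁ − p₂)²
  = (2.326 + 0.842)² · (0.57·0.43 + 0.63·0.37) / (-0.06)²
  = (3.168)² · (0.2451 + 0.2331) / 0.0036
  = 10.0362 · 0.4782 / 0.0036
  = 1333.15
Adjust for 61% response: 1333.15 / 0.61 = 2185.48.
Round up → n = 2186 per group.

n = 2186 per group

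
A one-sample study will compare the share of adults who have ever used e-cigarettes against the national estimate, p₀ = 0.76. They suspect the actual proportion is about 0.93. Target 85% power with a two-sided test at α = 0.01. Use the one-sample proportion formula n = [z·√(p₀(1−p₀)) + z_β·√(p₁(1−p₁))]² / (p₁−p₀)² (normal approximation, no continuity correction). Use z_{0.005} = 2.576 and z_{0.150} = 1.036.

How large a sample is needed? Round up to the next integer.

n = [z_{α/2}·√(p₀q₀) + z_β·√(p₁q₁)]² / (p₁ − p₀)²
  = [2.576·√(0.76·0.24) + 1.036·√(0.93·0.07)]² / (0.17)²
  = [2.576·0.4271 + 1.036·0.2551]² / 0.0289
  = [1.3645]² / 0.0289
  = 64.42
Round up → n = 65.

n = 65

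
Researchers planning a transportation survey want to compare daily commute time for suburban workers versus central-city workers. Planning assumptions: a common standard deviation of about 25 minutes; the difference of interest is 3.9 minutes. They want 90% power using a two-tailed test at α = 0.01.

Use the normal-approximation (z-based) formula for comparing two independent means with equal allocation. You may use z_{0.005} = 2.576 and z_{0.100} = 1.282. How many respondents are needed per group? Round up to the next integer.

n = (z_{α/2} + z_β)² · (σ₁² + σ₂²) / δ²
  = (2.576 + 1.282)² · (2·25² = 1250) / 3.9²
  = 14.8842 · 1250 / 15.21
  = 1223.22
Round up → n = 1224 per group.

n = 1224 per group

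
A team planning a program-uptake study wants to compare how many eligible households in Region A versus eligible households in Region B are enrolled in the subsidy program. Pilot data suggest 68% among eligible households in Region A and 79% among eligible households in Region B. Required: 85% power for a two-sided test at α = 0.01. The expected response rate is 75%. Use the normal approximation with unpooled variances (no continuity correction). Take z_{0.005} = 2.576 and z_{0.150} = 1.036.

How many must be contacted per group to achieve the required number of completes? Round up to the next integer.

n = 552 per group

n = (z_{α/2} + z_β)² · [p₁(1−p₁) + p₂(1−p₂)] / (p₁ − p₂)²
  = (2.576 + 1.036)² · (0.68·0.32 + 0.79·0.21) / (-0.11)²
  = (3.612)² · (0.2176 + 0.1659) / 0.0121
  = 13.0465 · 0.3835 / 0.0121
  = 413.50
Adjust for 75% response: 413.50 / 0.75 = 551.33.
Round up → n = 552 per group.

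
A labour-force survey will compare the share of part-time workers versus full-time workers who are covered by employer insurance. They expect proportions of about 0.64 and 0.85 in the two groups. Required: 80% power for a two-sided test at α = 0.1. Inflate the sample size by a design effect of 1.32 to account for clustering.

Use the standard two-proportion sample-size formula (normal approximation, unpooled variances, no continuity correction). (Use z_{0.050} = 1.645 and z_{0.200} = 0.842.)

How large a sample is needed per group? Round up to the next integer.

n = (z_{α/2} + z_β)² · [p₁(1−p₁) + p₂(1−p₂)] / (p₁ − p₂)²
  = (1.645 + 0.842)² · (0.64·0.36 + 0.85·0.15) / (-0.21)²
  = (2.487)² · (0.2304 + 0.1275) / 0.0441
  = 6.1852 · 0.3579 / 0.0441
  = 50.20
Design effect: 1.32 × 50.20 = 66.26.
Round up → n = 67 per group.

n = 67 per group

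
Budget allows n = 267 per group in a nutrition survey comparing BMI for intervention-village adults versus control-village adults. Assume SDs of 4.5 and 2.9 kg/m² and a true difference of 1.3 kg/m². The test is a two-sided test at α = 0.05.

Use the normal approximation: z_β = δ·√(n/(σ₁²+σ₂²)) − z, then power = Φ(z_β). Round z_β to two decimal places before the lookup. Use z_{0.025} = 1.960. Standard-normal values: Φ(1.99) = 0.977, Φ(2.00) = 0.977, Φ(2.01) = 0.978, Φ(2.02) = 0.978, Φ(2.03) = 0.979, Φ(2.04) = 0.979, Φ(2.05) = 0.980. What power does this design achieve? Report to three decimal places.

z_β = δ·√(n/(σ₁²+σ₂²)) − z_{α/2}
    = 1.3 · √(267/28.66) − 1.960
    = 1.3 · 3.05223 − 1.960
    = 3.9679 − 1.960 = 2.0079 → 2.01
Power = Φ(2.01) = 0.978.

Power ≈ 0.978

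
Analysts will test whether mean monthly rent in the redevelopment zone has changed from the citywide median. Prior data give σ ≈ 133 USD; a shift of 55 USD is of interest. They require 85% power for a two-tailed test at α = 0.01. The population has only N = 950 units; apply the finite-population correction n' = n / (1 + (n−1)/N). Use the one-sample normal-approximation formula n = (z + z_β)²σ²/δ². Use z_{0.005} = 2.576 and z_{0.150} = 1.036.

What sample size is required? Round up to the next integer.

n = 71

n = (z_{α/2} + z_β)² · σ² / δ²
  = (2.576 + 1.036)² · 133² / 55²
  = 13.0465 · 17689 / 3025
  = 76.29
Finite-population correction (N = 950): 76.29 / (1 + (76.29 − 1)/950) = 70.69.
Round up → n = 71.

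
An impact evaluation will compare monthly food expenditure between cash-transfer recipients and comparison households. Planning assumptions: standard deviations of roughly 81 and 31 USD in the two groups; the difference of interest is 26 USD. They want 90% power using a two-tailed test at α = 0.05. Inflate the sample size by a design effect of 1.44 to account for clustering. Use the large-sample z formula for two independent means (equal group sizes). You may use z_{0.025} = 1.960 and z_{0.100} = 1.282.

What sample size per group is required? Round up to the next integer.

n = 169 per group

n = (z_{α/2} + z_β)² · (σ₁² + σ₂²) / δ²
  = (1.960 + 1.282)² · (81² + 31² = 7522) / 26²
  = 10.5106 · 7522 / 676
  = 116.95
Design effect: 1.44 × 116.95 = 168.41.
Round up → n = 169 per group.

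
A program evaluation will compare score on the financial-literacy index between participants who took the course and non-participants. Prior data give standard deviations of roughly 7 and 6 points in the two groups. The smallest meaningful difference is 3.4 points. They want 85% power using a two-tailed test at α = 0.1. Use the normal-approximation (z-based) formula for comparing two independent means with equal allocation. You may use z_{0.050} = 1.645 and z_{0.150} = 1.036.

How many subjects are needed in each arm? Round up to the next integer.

n = (z_{α/2} + z_β)² · (σ₁² + σ₂²) / δ²
  = (1.645 + 1.036)² · (7² + 6² = 85) / 3.4²
  = 7.1878 · 85 / 11.56
  = 52.85
Round up → n = 53 per group.

n = 53 per group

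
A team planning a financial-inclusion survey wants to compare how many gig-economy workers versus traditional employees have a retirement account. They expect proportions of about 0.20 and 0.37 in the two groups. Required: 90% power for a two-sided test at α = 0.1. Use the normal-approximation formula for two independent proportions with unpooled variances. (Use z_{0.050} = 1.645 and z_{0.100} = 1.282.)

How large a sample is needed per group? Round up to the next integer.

n = 117 per group

n = (z_{α/2} + z_β)² · [p₁(1−p₁) + p₂(1−p₂)] / (p₁ − p₂)²
  = (1.645 + 1.282)² · (0.20·0.80 + 0.37·0.63) / (-0.17)²
  = (2.927)² · (0.1600 + 0.2331) / 0.0289
  = 8.5673 · 0.3931 / 0.0289
  = 116.53
Round up → n = 117 per group.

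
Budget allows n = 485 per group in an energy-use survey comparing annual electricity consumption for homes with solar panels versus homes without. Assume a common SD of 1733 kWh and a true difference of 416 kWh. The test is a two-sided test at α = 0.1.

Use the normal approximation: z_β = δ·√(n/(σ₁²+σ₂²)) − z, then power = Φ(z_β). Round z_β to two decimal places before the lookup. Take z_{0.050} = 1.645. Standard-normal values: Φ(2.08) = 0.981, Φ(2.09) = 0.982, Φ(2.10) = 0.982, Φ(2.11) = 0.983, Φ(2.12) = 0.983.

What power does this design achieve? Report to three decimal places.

Power ≈ 0.982

z_β = δ·√(n/(σ₁²+σ₂²)) − z_{α/2}
    = 416 · √(485/6006578) − 1.645
    = 416 · 0.00899 − 1.645
    = 3.7381 − 1.645 = 2.0931 → 2.09
Power = Φ(2.09) = 0.982.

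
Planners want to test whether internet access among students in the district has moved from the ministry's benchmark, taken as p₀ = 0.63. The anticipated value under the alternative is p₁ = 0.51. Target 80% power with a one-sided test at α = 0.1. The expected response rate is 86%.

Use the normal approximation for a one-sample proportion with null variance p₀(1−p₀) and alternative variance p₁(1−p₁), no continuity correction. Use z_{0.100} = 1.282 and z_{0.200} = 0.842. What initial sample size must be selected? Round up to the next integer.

n = [z_α·√(p₀q₀) + z_β·√(p₁q₁)]² / (p₁ − p₀)²
  = [1.282·√(0.63·0.37) + 0.842·√(0.51·0.49)]² / (-0.12)²
  = [1.282·0.4828 + 0.842·0.4999]² / 0.0144
  = [1.0399]² / 0.0144
  = 75.09
Adjust for 86% response: 75.09 / 0.86 = 87.32.
Round up → n = 88.

n = 88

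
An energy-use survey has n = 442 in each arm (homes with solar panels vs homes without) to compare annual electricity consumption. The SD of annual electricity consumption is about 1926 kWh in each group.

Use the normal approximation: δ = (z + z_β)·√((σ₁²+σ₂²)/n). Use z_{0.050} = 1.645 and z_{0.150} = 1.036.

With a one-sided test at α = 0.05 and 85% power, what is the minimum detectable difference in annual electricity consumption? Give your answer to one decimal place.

δ = (z_α + z_β) · √((σ₁²+σ₂²)/n)
  = (1.645 + 1.036) · √(7418952/442)
  = 2.681 · √16785.0
  = 2.681 · 129.5568
  = 347.3417

Minimum detectable difference ≈ 347.3 kWh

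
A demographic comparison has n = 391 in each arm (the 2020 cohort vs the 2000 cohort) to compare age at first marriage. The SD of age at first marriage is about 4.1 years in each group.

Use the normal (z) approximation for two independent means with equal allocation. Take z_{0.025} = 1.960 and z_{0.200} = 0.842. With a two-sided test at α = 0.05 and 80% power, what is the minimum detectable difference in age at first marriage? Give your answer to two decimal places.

δ = (z_{α/2} + z_β) · √((σ₁²+σ₂²)/n)
  = (1.960 + 0.842) · √(33.62/391)
  = 2.802 · √0.08598
  = 2.802 · 0.2932
  = 0.8216

Minimum detectable difference ≈ 0.82 years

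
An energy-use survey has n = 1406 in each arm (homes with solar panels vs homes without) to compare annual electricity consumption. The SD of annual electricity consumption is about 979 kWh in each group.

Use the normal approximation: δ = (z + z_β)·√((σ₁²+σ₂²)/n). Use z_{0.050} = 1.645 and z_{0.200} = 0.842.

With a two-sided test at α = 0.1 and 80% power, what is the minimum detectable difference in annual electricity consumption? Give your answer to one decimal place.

δ = (z_{α/2} + z_β) · √((σ₁²+σ₂²)/n)
  = (1.645 + 0.842) · √(1916882/1406)
  = 2.487 · √1363.4
  = 2.487 · 36.9237
  = 91.8292

Minimum detectable difference ≈ 91.8 kWh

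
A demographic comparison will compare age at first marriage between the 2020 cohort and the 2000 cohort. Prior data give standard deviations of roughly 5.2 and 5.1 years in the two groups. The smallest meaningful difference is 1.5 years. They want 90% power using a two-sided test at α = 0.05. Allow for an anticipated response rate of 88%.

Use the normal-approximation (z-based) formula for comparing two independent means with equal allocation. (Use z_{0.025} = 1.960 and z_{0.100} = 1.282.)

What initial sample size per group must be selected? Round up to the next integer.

n = 282 per group

n = (z_{α/2} + z_β)² · (σ₁² + σ₂²) / δ²
  = (1.960 + 1.282)² · (5.2² + 5.1² = 53.05) / 1.5²
  = 10.5106 · 53.05 / 2.25
  = 247.82
Adjust for 88% response: 247.82 / 0.88 = 281.61.
Round up → n = 282 per group.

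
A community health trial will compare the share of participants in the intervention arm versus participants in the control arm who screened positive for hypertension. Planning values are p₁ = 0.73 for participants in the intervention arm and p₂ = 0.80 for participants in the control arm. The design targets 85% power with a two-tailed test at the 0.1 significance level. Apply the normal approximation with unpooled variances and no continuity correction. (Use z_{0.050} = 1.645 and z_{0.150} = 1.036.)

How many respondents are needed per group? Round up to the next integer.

n = 524 per group

n = (z_{α/2} + z_β)² · [p₁(1−p₁) + p₂(1−p₂)] / (p₁ − p₂)²
  = (1.645 + 1.036)² · (0.73·0.27 + 0.80·0.20) / (-0.07)²
  = (2.681)² · (0.1971 + 0.1600) / 0.0049
  = 7.1878 · 0.3571 / 0.0049
  = 523.83
Round up → n = 524 per group.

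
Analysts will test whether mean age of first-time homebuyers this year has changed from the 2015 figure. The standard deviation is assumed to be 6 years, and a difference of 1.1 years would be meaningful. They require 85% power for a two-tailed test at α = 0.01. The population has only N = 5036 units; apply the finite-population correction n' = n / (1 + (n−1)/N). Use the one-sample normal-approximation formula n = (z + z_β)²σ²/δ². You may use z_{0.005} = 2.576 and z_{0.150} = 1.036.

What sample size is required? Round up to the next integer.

n = (z_{α/2} + z_β)² · σ² / δ²
  = (2.576 + 1.036)² · 6² / 1.1²
  = 13.0465 · 36 / 1.21
  = 388.16
Finite-population correction (N = 5036): 388.16 / (1 + (388.16 − 1)/5036) = 360.45.
Round up → n = 361.

n = 361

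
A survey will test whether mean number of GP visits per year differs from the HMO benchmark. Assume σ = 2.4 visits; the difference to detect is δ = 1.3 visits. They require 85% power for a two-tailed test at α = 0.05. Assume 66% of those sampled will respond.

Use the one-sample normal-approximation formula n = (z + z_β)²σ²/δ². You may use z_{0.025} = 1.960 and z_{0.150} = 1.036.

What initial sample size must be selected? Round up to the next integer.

n = (z_{α/2} + z_β)² · σ² / δ²
  = (1.960 + 1.036)² · 2.4² / 1.3²
  = 8.9760 · 5.76 / 1.69
  = 30.59
Adjust for 66% response: 30.59 / 0.66 = 46.35.
Round up → n = 47.

n = 47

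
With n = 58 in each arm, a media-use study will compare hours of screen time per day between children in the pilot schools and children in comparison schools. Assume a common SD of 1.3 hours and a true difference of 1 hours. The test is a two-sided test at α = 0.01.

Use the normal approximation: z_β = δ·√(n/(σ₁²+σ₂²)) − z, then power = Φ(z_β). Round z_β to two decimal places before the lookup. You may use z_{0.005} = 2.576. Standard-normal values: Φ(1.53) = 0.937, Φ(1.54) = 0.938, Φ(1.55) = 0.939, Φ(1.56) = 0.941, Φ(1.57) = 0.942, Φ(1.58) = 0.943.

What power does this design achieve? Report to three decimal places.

z_β = δ·√(n/(σ₁²+σ₂²)) − z_{α/2}
    = 1 · √(58/3.38) − 2.576
    = 1 · 4.14243 − 2.576
    = 4.1424 − 2.576 = 1.5664 → 1.57
Power = Φ(1.57) = 0.942.

Power ≈ 0.942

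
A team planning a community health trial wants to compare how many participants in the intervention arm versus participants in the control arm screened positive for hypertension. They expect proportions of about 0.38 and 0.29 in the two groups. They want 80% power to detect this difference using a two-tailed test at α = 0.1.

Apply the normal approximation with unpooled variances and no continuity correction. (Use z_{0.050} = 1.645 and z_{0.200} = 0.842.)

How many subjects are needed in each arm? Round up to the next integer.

n = (z_{α/2} + z_β)² · [p₁(1−p₁) + p₂(1−p₂)] / (p₁ − p₂)²
  = (1.645 + 0.842)² · (0.38·0.62 + 0.29·0.71) / (0.09)²
  = (2.487)² · (0.2356 + 0.2059) / 0.0081
  = 6.1852 · 0.4415 / 0.0081
  = 337.13
Round up → n = 338 per group.

n = 338 per group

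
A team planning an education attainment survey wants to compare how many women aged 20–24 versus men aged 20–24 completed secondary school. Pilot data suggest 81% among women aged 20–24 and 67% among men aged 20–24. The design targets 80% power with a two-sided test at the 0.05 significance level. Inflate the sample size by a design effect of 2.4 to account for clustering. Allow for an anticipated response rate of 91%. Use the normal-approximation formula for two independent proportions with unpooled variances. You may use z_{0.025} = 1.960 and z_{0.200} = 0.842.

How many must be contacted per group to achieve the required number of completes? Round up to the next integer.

n = 397 per group

n = (z_{α/2} + z_β)² · [p₁(1−p₁) + p₂(1−p₂)] / (p₁ − p₂)²
  = (1.960 + 0.842)² · (0.81·0.19 + 0.67·0.33) / (0.14)²
  = (2.802)² · (0.1539 + 0.2211) / 0.0196
  = 7.8512 · 0.3750 / 0.0196
  = 150.21
Design effect: 2.4 × 150.21 = 360.51.
Adjust for 91% response: 360.51 / 0.91 = 396.17.
Round up → n = 397 per group.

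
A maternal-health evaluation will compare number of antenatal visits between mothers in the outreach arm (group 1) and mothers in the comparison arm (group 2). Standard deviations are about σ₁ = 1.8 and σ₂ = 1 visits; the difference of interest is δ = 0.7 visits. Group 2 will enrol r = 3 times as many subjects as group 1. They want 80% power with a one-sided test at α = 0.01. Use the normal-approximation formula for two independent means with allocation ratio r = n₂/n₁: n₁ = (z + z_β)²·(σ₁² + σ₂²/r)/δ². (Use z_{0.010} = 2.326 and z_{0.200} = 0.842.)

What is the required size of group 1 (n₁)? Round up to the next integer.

n₁ = 74

n₁ = (z_α + z_β)² · (σ₁² + σ₂²/r) / δ²
   = (2.326 + 0.842)² · (1.8² + 1²/3) / 0.7²
   = 10.0362 · (3.24 + 0.33333) / 0.49
   = 10.0362 · 3.5733 / 0.49
   = 73.19
Round up → n₁ = 74; n₂ = r·n₁ = 3 × 74 = 222.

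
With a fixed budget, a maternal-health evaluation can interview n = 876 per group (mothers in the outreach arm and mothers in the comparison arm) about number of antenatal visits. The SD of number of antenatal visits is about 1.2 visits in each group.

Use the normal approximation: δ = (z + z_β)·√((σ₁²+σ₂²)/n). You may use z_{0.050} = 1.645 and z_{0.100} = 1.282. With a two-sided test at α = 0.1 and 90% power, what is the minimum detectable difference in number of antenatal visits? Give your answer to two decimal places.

δ = (z_{α/2} + z_β) · √((σ₁²+σ₂²)/n)
  = (1.645 + 1.282) · √(2.88/876)
  = 2.927 · √0.00329
  = 2.927 · 0.0573
  = 0.1678

Minimum detectable difference ≈ 0.17 visits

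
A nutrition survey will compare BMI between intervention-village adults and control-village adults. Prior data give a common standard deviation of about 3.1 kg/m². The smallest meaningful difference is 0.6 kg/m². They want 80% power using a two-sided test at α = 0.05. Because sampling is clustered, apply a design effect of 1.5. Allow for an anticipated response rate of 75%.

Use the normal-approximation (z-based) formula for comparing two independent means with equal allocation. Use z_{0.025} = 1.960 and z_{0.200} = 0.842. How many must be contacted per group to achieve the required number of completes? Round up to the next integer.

n = (z_{α/2} + z_β)² · (σ₁² + σ₂²) / δ²
  = (1.960 + 0.842)² · (2·3.1² = 19.22) / 0.6²
  = 7.8512 · 19.22 / 0.36
  = 419.17
Design effect: 1.5 × 419.17 = 628.75.
Adjust for 75% response: 628.75 / 0.75 = 838.33.
Round up → n = 839 per group.

n = 839 per group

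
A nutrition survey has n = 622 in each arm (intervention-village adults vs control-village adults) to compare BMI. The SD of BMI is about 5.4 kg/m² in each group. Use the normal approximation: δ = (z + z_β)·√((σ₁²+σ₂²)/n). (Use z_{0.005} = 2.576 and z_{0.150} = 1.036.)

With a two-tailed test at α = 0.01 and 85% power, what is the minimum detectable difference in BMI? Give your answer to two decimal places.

Minimum detectable difference ≈ 1.11 kg/m²

δ = (z_{α/2} + z_β) · √((σ₁²+σ₂²)/n)
  = (2.576 + 1.036) · √(58.32/622)
  = 3.612 · √0.09376
  = 3.612 · 0.3062
  = 1.1060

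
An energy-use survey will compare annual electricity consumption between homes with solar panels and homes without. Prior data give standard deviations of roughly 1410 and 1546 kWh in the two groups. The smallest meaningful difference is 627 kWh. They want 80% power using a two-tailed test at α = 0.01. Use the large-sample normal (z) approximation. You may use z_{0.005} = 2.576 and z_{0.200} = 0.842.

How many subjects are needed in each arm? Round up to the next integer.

n = 131 per group

n = (z_{α/2} + z_β)² · (σ₁² + σ₂²) / δ²
  = (2.576 + 0.842)² · (1410² + 1546² = 4378216) / 627²
  = 11.6827 · 4378216 / 393129
  = 130.11
Round up → n = 131 per group.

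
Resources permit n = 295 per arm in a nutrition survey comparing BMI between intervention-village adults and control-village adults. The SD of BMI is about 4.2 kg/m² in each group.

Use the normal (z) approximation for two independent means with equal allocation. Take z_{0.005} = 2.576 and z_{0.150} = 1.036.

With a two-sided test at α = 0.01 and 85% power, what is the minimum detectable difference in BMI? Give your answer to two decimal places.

Minimum detectable difference ≈ 1.25 kg/m²

δ = (z_{α/2} + z_β) · √((σ₁²+σ₂²)/n)
  = (2.576 + 1.036) · √(35.28/295)
  = 3.612 · √0.11959
  = 3.612 · 0.3458
  = 1.2491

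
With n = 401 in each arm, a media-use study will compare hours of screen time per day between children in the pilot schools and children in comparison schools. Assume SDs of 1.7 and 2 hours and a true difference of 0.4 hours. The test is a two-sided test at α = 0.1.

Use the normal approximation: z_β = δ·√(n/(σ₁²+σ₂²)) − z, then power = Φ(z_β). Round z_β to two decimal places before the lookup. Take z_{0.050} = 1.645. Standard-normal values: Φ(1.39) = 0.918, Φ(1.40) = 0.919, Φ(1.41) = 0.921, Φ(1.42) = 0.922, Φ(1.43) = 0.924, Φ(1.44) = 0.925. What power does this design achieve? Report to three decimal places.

Power ≈ 0.921

z_β = δ·√(n/(σ₁²+σ₂²)) − z_{α/2}
    = 0.4 · √(401/6.89) − 1.645
    = 0.4 · 7.62891 − 1.645
    = 3.0516 − 1.645 = 1.4066 → 1.41
Power = Φ(1.41) = 0.921.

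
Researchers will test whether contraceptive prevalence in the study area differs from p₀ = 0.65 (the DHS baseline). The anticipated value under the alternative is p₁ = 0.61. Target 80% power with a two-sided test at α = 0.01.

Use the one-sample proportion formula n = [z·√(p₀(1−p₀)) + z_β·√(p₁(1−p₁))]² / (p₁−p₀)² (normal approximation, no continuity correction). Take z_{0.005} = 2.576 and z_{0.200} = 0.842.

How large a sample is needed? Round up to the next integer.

n = [z_{α/2}·√(p₀q₀) + z_β·√(p₁q₁)]² / (p₁ − p₀)²
  = [2.576·√(0.65·0.35) + 0.842·√(0.61·0.39)]² / (-0.04)²
  = [2.576·0.4770 + 0.842·0.4877]² / 0.0016
  = [1.6394]² / 0.0016
  = 1679.69
Round up → n = 1680.

n = 1680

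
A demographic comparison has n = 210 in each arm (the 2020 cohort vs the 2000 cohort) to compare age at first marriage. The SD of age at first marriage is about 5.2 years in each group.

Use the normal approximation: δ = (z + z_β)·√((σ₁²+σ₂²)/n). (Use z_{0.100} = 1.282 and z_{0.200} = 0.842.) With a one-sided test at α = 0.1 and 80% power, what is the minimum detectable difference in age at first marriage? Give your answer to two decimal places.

δ = (z_α + z_β) · √((σ₁²+σ₂²)/n)
  = (1.282 + 0.842) · √(54.08/210)
  = 2.124 · √0.25752
  = 2.124 · 0.5075
  = 1.0779

Minimum detectable difference ≈ 1.08 years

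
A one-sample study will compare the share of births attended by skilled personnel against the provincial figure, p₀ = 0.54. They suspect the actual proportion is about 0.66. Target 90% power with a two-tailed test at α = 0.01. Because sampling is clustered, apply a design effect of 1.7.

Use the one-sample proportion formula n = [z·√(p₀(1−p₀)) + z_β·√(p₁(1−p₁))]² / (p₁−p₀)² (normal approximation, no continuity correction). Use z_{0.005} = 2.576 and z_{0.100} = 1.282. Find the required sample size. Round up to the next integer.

n = 423

n = [z_{α/2}·√(p₀q₀) + z_β·√(p₁q₁)]² / (p₁ − p₀)²
  = [2.576·√(0.54·0.46) + 1.282·√(0.66·0.34)]² / (0.12)²
  = [2.576·0.4984 + 1.282·0.4737]² / 0.0144
  = [1.8912]² / 0.0144
  = 248.37
Design effect: 1.7 × 248.37 = 422.23.
Round up → n = 423.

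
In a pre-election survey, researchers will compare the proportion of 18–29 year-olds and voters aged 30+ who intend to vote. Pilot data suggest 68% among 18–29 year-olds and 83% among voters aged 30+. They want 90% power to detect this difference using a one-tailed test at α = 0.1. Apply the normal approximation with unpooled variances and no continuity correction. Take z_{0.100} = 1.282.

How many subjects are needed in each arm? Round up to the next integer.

n = 105 per group

n = (z_α + z_β)² · [p₁(1−p₁) + p₂(1−p₂)] / (p₁ − p₂)²
  = (1.282 + 1.282)² · (0.68·0.32 + 0.83·0.17) / (-0.15)²
  = (2.564)² · (0.2176 + 0.1411) / 0.0225
  = 6.5741 · 0.3587 / 0.0225
  = 104.81
Round up → n = 105 per group.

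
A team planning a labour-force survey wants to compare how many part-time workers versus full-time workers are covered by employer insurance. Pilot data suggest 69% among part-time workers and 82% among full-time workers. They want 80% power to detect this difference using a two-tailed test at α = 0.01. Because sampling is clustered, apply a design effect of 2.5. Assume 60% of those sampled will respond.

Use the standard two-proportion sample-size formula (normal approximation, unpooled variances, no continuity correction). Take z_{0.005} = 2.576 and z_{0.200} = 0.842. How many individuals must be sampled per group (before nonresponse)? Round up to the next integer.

n = (z_{α/2} + z_β)² · [p₁(1−p₁) + p₂(1−p₂)] / (p₁ − p₂)²
  = (2.576 + 0.842)² · (0.69·0.31 + 0.82·0.18) / (-0.13)²
  = (3.418)² · (0.2139 + 0.1476) / 0.0169
  = 11.6827 · 0.3615 / 0.0169
  = 249.90
Design effect: 2.5 × 249.90 = 624.75.
Adjust for 60% response: 624.75 / 0.60 = 1041.25.
Round up → n = 1042 per group.

n = 1042 per group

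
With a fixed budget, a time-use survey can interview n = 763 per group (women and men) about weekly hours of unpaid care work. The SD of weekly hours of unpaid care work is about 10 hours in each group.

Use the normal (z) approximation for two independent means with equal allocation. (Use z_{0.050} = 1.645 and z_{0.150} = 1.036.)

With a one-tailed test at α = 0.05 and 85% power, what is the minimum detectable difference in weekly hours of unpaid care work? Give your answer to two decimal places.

Minimum detectable difference ≈ 1.37 hours

δ = (z_α + z_β) · √((σ₁²+σ₂²)/n)
  = (1.645 + 1.036) · √(200/763)
  = 2.681 · √0.26212
  = 2.681 · 0.5120
  = 1.3726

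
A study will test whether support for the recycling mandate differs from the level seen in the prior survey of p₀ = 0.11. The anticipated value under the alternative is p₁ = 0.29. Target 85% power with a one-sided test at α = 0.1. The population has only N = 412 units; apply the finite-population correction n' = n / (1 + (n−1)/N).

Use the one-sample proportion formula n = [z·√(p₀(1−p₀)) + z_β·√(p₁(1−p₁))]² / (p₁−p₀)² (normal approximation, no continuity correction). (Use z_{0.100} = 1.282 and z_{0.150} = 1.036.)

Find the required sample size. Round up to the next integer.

n = 23

n = [z_α·√(p₀q₀) + z_β·√(p₁q₁)]² / (p₁ − p₀)²
  = [1.282·√(0.11·0.89) + 1.036·√(0.29·0.71)]² / (0.18)²
  = [1.282·0.3129 + 1.036·0.4538]² / 0.0324
  = [0.8712]² / 0.0324
  = 23.43
Finite-population correction (N = 412): 23.43 / (1 + (23.43 − 1)/412) = 22.22.
Round up → n = 23.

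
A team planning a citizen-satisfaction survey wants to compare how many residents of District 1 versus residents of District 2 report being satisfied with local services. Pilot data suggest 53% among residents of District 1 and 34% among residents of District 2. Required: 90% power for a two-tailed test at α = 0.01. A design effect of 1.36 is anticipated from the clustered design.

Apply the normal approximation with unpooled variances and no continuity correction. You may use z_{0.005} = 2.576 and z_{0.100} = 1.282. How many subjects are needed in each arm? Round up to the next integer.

n = (z_{α/2} + z_β)² · [p₁(1−p₁) + p₂(1−p₂)] / (p₁ − p₂)²
  = (2.576 + 1.282)² · (0.53·0.47 + 0.34·0.66) / (0.19)²
  = (3.858)² · (0.2491 + 0.2244) / 0.0361
  = 14.8842 · 0.4735 / 0.0361
  = 195.23
Design effect: 1.36 × 195.23 = 265.51.
Round up → n = 266 per group.

n = 266 per group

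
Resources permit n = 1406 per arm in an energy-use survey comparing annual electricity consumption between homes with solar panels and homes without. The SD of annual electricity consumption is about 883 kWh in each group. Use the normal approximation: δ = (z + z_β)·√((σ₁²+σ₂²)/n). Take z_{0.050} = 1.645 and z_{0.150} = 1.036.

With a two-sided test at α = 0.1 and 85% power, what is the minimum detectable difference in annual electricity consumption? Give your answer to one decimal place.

Minimum detectable difference ≈ 89.3 kWh

δ = (z_{α/2} + z_β) · √((σ₁²+σ₂²)/n)
  = (1.645 + 1.036) · √(1559378/1406)
  = 2.681 · √1109.1
  = 2.681 · 33.3030
  = 89.2853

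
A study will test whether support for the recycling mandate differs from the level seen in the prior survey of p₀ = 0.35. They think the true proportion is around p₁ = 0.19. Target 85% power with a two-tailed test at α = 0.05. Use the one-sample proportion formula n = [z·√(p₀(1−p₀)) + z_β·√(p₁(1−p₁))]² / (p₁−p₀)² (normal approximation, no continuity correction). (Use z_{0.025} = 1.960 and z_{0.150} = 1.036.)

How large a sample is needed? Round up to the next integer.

n = 71

n = [z_{α/2}·√(p₀q₀) + z_β·√(p₁q₁)]² / (p₁ − p₀)²
  = [1.960·√(0.35·0.65) + 1.036·√(0.19·0.81)]² / (-0.16)²
  = [1.960·0.4770 + 1.036·0.3923]² / 0.0256
  = [1.3413]² / 0.0256
  = 70.28
Round up → n = 71.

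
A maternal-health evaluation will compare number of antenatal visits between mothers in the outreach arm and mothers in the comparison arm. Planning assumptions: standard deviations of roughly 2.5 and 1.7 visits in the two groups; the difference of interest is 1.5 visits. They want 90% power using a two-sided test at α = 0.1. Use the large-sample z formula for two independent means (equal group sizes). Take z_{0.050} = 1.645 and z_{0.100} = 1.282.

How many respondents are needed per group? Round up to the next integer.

n = 35 per group

n = (z_{α/2} + z_β)² · (σ₁² + σ₂²) / δ²
  = (1.645 + 1.282)² · (2.5² + 1.7² = 9.14) / 1.5²
  = 8.5673 · 9.14 / 2.25
  = 34.80
Round up → n = 35 per group.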